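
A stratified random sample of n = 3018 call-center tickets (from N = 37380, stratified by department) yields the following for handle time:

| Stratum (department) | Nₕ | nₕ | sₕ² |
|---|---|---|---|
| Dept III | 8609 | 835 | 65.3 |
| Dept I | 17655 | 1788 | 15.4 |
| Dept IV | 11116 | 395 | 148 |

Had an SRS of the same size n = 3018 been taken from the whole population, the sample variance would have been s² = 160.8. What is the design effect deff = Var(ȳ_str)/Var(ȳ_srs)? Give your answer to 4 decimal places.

0.7642

Var(ȳ_str) = Σ Wₕ²(1−fₕ)sₕ²/nₕ with Wₕ = Nₕ/37380:
  Dept III: (8609/37380)²·(1−835/8609)·65.3/835 = 0.0037458066
  Dept I: (17655/37380)²·(1−1788/17655)·15.4/1788 = 0.0017267806
  Dept IV: (11116/37380)²·(1−395/11116)·148/395 = 0.031957284
  → Var(ȳ_str) = 0.037429871.
Var(ȳ_srs) = (1 − 3018/37380)·160.8/3018 = 0.048978552.
deff = 0.037429871 / 0.048978552 = 0.7642.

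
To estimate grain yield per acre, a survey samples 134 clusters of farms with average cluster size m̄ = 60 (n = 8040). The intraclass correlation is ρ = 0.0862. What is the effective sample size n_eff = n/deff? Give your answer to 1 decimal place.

deff = 1 + (60 − 1)·0.0862 = 1 + 5.0858 = 6.0858.
n_eff = 8040 / 6.0858 = 1321.1.

1321.1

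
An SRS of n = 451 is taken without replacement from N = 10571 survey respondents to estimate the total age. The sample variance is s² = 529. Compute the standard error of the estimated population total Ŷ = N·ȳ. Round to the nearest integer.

Var(Ŷ) = N²·Var(ȳ) = N²·(1 − n/N)·s²/n.
f = 451/10571 = 0.04266389; Var(ȳ) = 0.95733611·529/451 = 1.1229064.
Var(Ŷ) = 10571² · 1.1229064 = 1.2548034 × 10^8.
SE(Ŷ) = √(1.2548034 × 10^8) = 11202.

11202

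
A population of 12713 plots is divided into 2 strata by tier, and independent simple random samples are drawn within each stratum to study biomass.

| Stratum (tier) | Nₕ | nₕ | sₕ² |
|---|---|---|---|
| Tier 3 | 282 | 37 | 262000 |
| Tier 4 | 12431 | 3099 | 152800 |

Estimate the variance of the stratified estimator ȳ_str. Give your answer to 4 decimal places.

Var(ȳ_str) = Σₕ Wₕ²(1 − fₕ)sₕ²/nₕ with Wₕ = Nₕ/N, N = 12713.
Tier 3: Wₕ = 0.02218202; term = 0.02218202²·(1 − 0.13120567)·262000/37 = 3.0270435.
Tier 4: Wₕ = 0.97781798; term = 0.97781798²·(1 − 0.24929611)·152800/3099 = 35.390482.
Sum = 38.417526.

38.4175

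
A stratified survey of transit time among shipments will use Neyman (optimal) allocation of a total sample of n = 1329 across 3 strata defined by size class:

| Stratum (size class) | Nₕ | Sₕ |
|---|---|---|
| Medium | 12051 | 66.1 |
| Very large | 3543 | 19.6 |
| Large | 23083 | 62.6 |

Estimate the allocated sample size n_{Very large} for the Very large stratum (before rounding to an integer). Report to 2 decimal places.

39.93

Neyman allocation: nₕ = n·NₕSₕ / Σⱼ NⱼSⱼ.
Σ NⱼSⱼ = 12051·66.1 + 3543·19.6 + 23083·62.6 = 2.3110097 × 10^6.
n_{Very large} = 1329·3543·19.6 / (2.3110097 × 10^6) = 39.93.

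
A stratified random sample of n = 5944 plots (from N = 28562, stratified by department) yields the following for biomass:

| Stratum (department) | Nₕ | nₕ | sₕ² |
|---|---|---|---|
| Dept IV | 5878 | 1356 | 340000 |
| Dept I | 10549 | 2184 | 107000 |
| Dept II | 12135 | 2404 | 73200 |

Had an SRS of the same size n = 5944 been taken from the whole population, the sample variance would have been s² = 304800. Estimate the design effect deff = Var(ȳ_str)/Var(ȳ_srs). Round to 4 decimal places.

0.4402

Var(ȳ_str) = Σ Wₕ²(1−fₕ)sₕ²/nₕ with Wₕ = Nₕ/28562:
  Dept IV: (5878/28562)²·(1−1356/5878)·340000/1356 = 8.1696253
  Dept I: (10549/28562)²·(1−2184/10549)·107000/2184 = 5.2994543
  Dept II: (12135/28562)²·(1−2404/12135)·73200/2404 = 4.4075438
  → Var(ȳ_str) = 17.876623.
Var(ȳ_srs) = (1 − 5944/28562)·304800/5944 = 40.607079.
deff = 17.876623 / 40.607079 = 0.4402.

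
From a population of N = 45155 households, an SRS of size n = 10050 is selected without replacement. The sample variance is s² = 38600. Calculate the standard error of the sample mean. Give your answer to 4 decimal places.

1.7280

Under SRS without replacement, Var(ȳ) = (1 − f)·s²/n with f = n/N = 10050/45155 = 0.22256671.
Var(ȳ) = (1 − 0.22256671)·38600/10050 = 0.77743329·3.840796 = 2.9859627.
SE(ȳ) = √(2.9859627) = 1.7280.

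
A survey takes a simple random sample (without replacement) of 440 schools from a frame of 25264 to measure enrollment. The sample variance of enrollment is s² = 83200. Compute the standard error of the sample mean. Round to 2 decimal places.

13.63

Under SRS without replacement, Var(ȳ) = (1 − f)·s²/n with f = n/N = 440/25264 = 0.01741609.
Var(ȳ) = (1 − 0.01741609)·83200/440 = 0.98258391·189.09091 = 185.79769.
SE(ȳ) = √(185.79769) = 13.63.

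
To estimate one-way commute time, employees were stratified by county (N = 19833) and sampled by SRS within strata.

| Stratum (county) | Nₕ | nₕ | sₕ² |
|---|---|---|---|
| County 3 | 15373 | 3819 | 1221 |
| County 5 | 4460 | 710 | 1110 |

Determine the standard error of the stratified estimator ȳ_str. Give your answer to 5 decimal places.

0.45918

Var(ȳ_str) = Σₕ Wₕ²(1 − fₕ)sₕ²/nₕ with Wₕ = Nₕ/N, N = 19833.
County 3: Wₕ = 0.77512227; term = 0.77512227²·(1 − 0.24842256)·1221/3819 = 0.14437107.
County 5: Wₕ = 0.22487773; term = 0.22487773²·(1 − 0.15919283)·1110/710 = 0.066474324.
Sum = 0.21084539.
SE = √(0.21084539) = 0.45918.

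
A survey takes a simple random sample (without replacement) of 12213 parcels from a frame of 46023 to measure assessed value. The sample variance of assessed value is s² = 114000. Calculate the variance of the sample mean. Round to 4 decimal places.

Under SRS without replacement, Var(ȳ) = (1 − f)·s²/n with f = n/N = 12213/46023 = 0.26536732.
Var(ȳ) = (1 − 0.26536732)·114000/12213 = 0.73463268·9.3343159 = 6.8572935.

6.8573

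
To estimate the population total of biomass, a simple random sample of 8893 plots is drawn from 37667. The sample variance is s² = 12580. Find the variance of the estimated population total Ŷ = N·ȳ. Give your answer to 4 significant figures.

Var(Ŷ) = N²·Var(ȳ) = N²·(1 − n/N)·s²/n.
f = 8893/37667 = 0.23609526; Var(ȳ) = 0.76390474·12580/8893 = 1.0806164.
Var(Ŷ) = 37667² · 1.0806164 = 1.5331817 × 10^9.

1.533 × 10^9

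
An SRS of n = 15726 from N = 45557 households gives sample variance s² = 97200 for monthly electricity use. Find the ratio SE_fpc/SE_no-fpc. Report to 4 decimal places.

0.8092

f = n/N = 15726/45557 = 0.34519393.
SE_no-fpc = √(s²/n) = 2.4861309; SE_fpc = √((1−f)s²/n) = 2.0117793.
Ratio = √(1−f) = 0.80920088.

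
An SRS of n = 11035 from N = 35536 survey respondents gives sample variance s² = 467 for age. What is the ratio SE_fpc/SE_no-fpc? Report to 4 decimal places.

0.8303

f = n/N = 11035/35536 = 0.31053017.
SE_no-fpc = √(s²/n) = 0.20571799; SE_fpc = √((1−f)s²/n) = 0.17081653.
Ratio = √(1−f) = 0.83034320.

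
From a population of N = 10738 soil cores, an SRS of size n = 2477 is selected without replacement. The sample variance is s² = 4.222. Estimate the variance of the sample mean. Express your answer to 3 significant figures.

Under SRS without replacement, Var(ȳ) = (1 − f)·s²/n with f = n/N = 2477/10738 = 0.23067610.
Var(ȳ) = (1 − 0.23067610)·4.222/2477 = 0.76932390·0.0017044812 = 0.0013112981.

0.00131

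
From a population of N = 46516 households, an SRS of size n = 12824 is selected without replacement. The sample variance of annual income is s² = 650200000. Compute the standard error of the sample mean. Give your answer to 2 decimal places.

191.63

Under SRS without replacement, Var(ȳ) = (1 − f)·s²/n with f = n/N = 12824/46516 = 0.27569009.
Var(ȳ) = (1 − 0.27569009)·650200000/12824 = 0.72430991·50701.809 = 36723.823.
SE(ȳ) = √(36723.823) = 191.63.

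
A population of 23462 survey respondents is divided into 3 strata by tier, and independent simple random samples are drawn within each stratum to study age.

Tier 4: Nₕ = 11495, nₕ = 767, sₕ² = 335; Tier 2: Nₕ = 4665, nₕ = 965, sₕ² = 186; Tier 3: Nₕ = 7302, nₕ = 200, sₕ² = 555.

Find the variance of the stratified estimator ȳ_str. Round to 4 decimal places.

0.3653

Var(ȳ_str) = Σₕ Wₕ²(1 − fₕ)sₕ²/nₕ with Wₕ = Nₕ/N, N = 23462.
Tier 4: Wₕ = 0.48994118; term = 0.48994118²·(1 − 0.06672466)·335/767 = 0.097846912.
Tier 2: Wₕ = 0.19883215; term = 0.19883215²·(1 − 0.20685959)·186/965 = 0.0060437841.
Tier 3: Wₕ = 0.31122666; term = 0.31122666²·(1 − 0.02738976)·555/200 = 0.26143.
Sum = 0.3653207.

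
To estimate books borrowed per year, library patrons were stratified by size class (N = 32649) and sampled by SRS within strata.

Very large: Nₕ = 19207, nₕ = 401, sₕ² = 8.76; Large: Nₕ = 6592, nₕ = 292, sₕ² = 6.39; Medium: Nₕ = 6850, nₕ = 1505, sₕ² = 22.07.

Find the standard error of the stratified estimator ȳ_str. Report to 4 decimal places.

0.0936

Var(ȳ_str) = Σₕ Wₕ²(1 − fₕ)sₕ²/nₕ with Wₕ = Nₕ/N, N = 32649.
Very large: Wₕ = 0.58828754; term = 0.58828754²·(1 − 0.02087780)·8.76/401 = 0.0074024577.
Large: Wₕ = 0.20190511; term = 0.20190511²·(1 − 0.04429612)·6.39/292 = 8.5258166 × 10^-4.
Medium: Wₕ = 0.20980734; term = 0.20980734²·(1 − 0.21970803)·22.07/1505 = 5.0369118 × 10^-4.
Sum = 0.0087587305.
SE = √(0.0087587305) = 0.0936.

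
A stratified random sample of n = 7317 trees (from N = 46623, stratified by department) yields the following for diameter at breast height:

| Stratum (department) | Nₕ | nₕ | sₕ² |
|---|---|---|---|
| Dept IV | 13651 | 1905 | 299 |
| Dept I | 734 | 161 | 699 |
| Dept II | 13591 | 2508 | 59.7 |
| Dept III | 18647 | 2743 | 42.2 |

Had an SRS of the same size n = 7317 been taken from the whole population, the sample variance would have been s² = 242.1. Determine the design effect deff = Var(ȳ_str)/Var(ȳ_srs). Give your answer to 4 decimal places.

Var(ȳ_str) = Σ Wₕ²(1−fₕ)sₕ²/nₕ with Wₕ = Nₕ/46623:
  Dept IV: (13651/46623)²·(1−1905/13651)·299/1905 = 0.011577912
  Dept I: (734/46623)²·(1−161/734)·699/161 = 8.4004307 × 10^-4
  Dept II: (13591/46623)²·(1−2508/13591)·59.7/2508 = 0.0016495106
  Dept III: (18647/46623)²·(1−2743/18647)·42.2/2743 = 0.0020989474
  → Var(ȳ_str) = 0.016166413.
Var(ȳ_srs) = (1 − 7317/46623)·242.1/7317 = 0.027894615.
deff = 0.016166413 / 0.027894615 = 0.5796.

0.5796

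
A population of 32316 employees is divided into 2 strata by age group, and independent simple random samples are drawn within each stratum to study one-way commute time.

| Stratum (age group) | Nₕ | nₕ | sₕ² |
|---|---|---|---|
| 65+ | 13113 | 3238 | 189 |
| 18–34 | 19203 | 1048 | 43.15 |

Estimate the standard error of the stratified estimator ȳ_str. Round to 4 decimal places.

Var(ȳ_str) = Σₕ Wₕ²(1 − fₕ)sₕ²/nₕ with Wₕ = Nₕ/N, N = 32316.
65+: Wₕ = 0.40577423; term = 0.40577423²·(1 − 0.24693053)·189/3238 = 0.0072375058.
18–34: Wₕ = 0.59422577; term = 0.59422577²·(1 − 0.05457481)·43.15/1048 = 0.013745155.
Sum = 0.020982661.
SE = √(0.020982661) = 0.1449.

0.1449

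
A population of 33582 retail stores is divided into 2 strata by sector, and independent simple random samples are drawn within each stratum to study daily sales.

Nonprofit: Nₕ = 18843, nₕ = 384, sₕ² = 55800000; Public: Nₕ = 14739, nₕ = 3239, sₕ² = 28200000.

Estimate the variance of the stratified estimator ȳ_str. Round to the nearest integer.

46126

Var(ȳ_str) = Σₕ Wₕ²(1 − fₕ)sₕ²/nₕ with Wₕ = Nₕ/N, N = 33582.
Nonprofit: Wₕ = 0.56110416; term = 0.56110416²·(1 − 0.02037892)·55800000/384 = 44817.547.
Public: Wₕ = 0.43889584; term = 0.43889584²·(1 − 0.21975711)·28200000/3239 = 1308.5518.
Sum = 46126.099.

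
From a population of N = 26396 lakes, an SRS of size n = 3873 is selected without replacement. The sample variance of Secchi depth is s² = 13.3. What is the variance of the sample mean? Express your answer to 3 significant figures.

0.00293

Under SRS without replacement, Var(ȳ) = (1 − f)·s²/n with f = n/N = 3873/26396 = 0.14672678.
Var(ȳ) = (1 − 0.14672678)·13.3/3873 = 0.85327322·0.0034340305 = 0.0029301662.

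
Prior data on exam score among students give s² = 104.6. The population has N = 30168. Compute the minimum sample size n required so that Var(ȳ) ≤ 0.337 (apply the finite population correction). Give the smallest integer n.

Without fpc, n₀ = s²/D = 104.6/0.337 = 310.3858.
With fpc, (1 − n/N)·s²/n ≤ D requires n ≥ n₀/(1 + n₀/N) = 310.3858/(1 + 310.3858/30168) = 307.2249.
Rounding up, n = 308.

308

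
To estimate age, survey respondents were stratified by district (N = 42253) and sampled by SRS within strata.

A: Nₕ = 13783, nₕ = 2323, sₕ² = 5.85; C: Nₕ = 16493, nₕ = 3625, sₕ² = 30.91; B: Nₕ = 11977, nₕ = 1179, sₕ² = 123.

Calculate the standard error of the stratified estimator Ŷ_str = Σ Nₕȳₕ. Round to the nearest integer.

Var(Ŷ_str) = Σₕ Nₕ²(1 − fₕ)sₕ²/nₕ.
A: 13783²·(1 − 2323/13783)·5.85/2323 = 397772.75.
C: 16493²·(1 − 3625/16493)·30.91/3625 = 1.8096797 × 10^6.
B: 11977²·(1 − 1179/11977)·123/1179 = 1.3492197 × 10^7.
Sum = 1.5699649 × 10^7.
SE = √(1.5699649 × 10^7) = 3962.

3962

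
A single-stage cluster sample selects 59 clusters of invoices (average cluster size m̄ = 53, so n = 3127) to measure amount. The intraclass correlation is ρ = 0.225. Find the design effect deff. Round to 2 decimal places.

12.70

deff = 1 + (53 − 1)·0.225 = 1 + 11.7 = 12.7.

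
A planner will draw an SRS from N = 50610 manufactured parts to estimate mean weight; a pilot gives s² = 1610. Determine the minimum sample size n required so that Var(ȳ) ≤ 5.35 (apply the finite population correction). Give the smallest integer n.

Without fpc, n₀ = s²/D = 1610/5.35 = 300.9346.
With fpc, (1 − n/N)·s²/n ≤ D requires n ≥ n₀/(1 + n₀/N) = 300.9346/(1 + 300.9346/50610) = 299.1558.
Rounding up, n = 300.

300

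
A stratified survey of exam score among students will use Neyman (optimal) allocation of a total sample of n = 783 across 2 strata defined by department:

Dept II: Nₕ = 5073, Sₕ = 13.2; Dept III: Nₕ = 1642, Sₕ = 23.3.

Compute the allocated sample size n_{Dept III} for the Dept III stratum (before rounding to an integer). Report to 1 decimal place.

Neyman allocation: nₕ = n·NₕSₕ / Σⱼ NⱼSⱼ.
Σ NⱼSⱼ = 5073·13.2 + 1642·23.3 = 105222.2.
n_{Dept III} = 783·1642·23.3 / 105222.2 = 284.7.

284.7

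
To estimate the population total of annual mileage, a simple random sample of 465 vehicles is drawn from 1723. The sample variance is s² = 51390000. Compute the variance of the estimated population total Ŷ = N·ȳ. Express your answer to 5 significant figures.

Var(Ŷ) = N²·Var(ȳ) = N²·(1 − n/N)·s²/n.
f = 465/1723 = 0.26987812; Var(ȳ) = 0.73012188·51390000/465 = 80690.244.
Var(Ŷ) = 1723² · 80690.244 = 2.3954747 × 10^11.

2.3955 × 10^11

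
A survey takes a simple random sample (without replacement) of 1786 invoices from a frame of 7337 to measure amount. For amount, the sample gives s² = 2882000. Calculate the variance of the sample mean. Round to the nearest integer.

Under SRS without replacement, Var(ȳ) = (1 − f)·s²/n with f = n/N = 1786/7337 = 0.24342374.
Var(ȳ) = (1 − 0.24342374)·2882000/1786 = 0.75657626·1613.6618 = 1220.8582.

1221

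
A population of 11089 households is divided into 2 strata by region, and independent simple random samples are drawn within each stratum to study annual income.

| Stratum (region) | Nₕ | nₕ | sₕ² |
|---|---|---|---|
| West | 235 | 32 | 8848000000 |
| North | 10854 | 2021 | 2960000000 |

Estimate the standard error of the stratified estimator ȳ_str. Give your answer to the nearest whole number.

Var(ȳ_str) = Σₕ Wₕ²(1 − fₕ)sₕ²/nₕ with Wₕ = Nₕ/N, N = 11089.
West: Wₕ = 0.02119217; term = 0.02119217²·(1 − 0.13617021)·8848000000/32 = 107269.01.
North: Wₕ = 0.97880783; term = 0.97880783²·(1 − 0.18619864)·2960000000/2021 = 1.1419279 × 10^6.
Sum = 1.2491969 × 10^6.
SE = √(1.2491969 × 10^6) = 1118.

1118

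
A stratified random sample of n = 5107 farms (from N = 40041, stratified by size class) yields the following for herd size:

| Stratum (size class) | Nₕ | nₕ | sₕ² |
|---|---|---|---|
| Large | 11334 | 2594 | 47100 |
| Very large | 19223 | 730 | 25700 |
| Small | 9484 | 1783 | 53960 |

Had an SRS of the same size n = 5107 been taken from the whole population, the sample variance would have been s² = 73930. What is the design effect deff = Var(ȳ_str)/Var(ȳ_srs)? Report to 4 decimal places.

Var(ȳ_str) = Σ Wₕ²(1−fₕ)sₕ²/nₕ with Wₕ = Nₕ/40041:
  Large: (11334/40041)²·(1−2594/11334)·47100/2594 = 1.1218525
  Very large: (19223/40041)²·(1−730/19223)·25700/730 = 7.8060076
  Small: (9484/40041)²·(1−1783/9484)·53960/1783 = 1.3786354
  → Var(ȳ_str) = 10.306496.
Var(ȳ_srs) = (1 − 5107/40041)·73930/5107 = 12.629852.
deff = 10.306496 / 12.629852 = 0.8160.

0.8160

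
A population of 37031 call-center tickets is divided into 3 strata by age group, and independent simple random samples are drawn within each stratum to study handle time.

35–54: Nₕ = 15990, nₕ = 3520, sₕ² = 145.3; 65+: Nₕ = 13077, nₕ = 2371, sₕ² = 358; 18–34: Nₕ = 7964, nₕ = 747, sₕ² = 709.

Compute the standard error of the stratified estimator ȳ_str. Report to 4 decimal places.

Var(ȳ_str) = Σₕ Wₕ²(1 − fₕ)sₕ²/nₕ with Wₕ = Nₕ/N, N = 37031.
35–54: Wₕ = 0.43180038; term = 0.43180038²·(1 − 0.22013759)·145.3/3520 = 0.006002152.
65+: Wₕ = 0.35313656; term = 0.35313656²·(1 − 0.18131070)·358/2371 = 0.015415441.
18–34: Wₕ = 0.21506306; term = 0.21506306²·(1 − 0.09379709)·709/747 = 0.039781642.
Sum = 0.061199235.
SE = √(0.061199235) = 0.2474.

0.2474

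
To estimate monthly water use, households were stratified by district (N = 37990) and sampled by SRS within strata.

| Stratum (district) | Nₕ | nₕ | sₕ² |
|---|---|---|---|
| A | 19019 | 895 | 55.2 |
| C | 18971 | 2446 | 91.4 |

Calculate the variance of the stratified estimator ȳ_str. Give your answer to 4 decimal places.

0.0228

Var(ȳ_str) = Σₕ Wₕ²(1 − fₕ)sₕ²/nₕ with Wₕ = Nₕ/N, N = 37990.
A: Wₕ = 0.50063175; term = 0.50063175²·(1 − 0.04705820)·55.2/895 = 0.014730558.
C: Wₕ = 0.49936825; term = 0.49936825²·(1 − 0.12893364)·91.4/2446 = 0.0081167627.
Sum = 0.022847321.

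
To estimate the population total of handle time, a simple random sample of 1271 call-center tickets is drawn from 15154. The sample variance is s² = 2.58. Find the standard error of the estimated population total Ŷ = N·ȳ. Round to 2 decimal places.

Var(Ŷ) = N²·Var(ȳ) = N²·(1 − n/N)·s²/n.
f = 1271/15154 = 0.08387224; Var(ȳ) = 0.91612776·2.58/1271 = 0.0018596456.
Var(Ŷ) = 15154² · 0.0018596456 = 427055.93.
SE(Ŷ) = √(427055.93) = 653.50.

653.50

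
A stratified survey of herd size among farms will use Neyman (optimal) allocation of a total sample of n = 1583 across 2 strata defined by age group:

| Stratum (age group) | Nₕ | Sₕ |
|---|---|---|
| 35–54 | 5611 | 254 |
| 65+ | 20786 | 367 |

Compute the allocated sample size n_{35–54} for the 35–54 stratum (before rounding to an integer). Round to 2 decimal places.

Neyman allocation: nₕ = n·NₕSₕ / Σⱼ NⱼSⱼ.
Σ NⱼSⱼ = 5611·254 + 20786·367 = 9.053656 × 10^6.
n_{35–54} = 1583·5611·254 / (9.053656 × 10^6) = 249.19.

249.19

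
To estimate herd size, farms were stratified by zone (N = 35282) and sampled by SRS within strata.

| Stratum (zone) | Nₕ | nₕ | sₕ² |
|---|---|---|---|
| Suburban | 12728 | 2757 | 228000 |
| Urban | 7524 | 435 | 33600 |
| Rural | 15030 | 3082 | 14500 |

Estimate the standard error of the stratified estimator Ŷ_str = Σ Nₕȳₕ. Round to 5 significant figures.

Var(Ŷ_str) = Σₕ Nₕ²(1 − fₕ)sₕ²/nₕ.
Suburban: 12728²·(1 − 2757/12728)·228000/2757 = 1.0495351 × 10^10.
Urban: 7524²·(1 − 435/7524)·33600/435 = 4.1198726 × 10^9.
Rural: 15030²·(1 − 3082/15030)·14500/3082 = 8.4486936 × 10^8.
Sum = 1.5460093 × 10^10.
SE = √(1.5460093 × 10^10) = 124340.

124340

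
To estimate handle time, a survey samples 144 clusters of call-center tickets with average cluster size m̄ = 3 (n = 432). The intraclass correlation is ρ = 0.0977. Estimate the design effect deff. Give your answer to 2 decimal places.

1.20

deff = 1 + (3 − 1)·0.0977 = 1 + 0.1954 = 1.1954.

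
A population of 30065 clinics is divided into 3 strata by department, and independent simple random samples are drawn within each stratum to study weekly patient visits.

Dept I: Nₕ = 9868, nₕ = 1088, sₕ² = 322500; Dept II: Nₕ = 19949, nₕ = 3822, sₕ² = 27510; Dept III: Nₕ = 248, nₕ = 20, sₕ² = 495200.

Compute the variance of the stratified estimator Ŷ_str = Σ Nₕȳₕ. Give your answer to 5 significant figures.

Var(Ŷ_str) = Σₕ Nₕ²(1 − fₕ)sₕ²/nₕ.
Dept I: 9868²·(1 − 1088/9868)·322500/1088 = 2.5681742 × 10^10.
Dept II: 19949²·(1 − 3822/19949)·27510/3822 = 2.3156591 × 10^9.
Dept III: 248²·(1 − 20/248)·495200/20 = 1.4000294 × 10^9.
Sum = 2.9397431 × 10^10.

2.9397 × 10^10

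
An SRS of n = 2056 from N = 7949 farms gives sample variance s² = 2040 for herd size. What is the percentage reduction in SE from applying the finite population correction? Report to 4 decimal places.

f = n/N = 2056/7949 = 0.25864889.
SE_no-fpc = √(s²/n) = 0.99610135; SE_fpc = √((1−f)s²/n) = 0.85766068.
Ratio = √(1−f) = 0.86101749. Reduction = 100·(1 − 0.86101749) = 13.8983%.

13.8983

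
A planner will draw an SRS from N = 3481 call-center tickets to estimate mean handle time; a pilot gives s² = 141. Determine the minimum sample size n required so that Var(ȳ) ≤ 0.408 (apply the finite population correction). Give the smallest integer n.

Without fpc, n₀ = s²/D = 141/0.408 = 345.5882.
With fpc, (1 − n/N)·s²/n ≤ D requires n ≥ n₀/(1 + n₀/N) = 345.5882/(1 + 345.5882/3481) = 314.3773.
Rounding up, n = 315.

315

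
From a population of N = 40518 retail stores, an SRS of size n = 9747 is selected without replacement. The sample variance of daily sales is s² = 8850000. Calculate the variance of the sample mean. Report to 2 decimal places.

689.55

Under SRS without replacement, Var(ȳ) = (1 − f)·s²/n with f = n/N = 9747/40518 = 0.24055975.
Var(ȳ) = (1 − 0.24055975)·8850000/9747 = 0.75944025·907.97168 = 689.55024.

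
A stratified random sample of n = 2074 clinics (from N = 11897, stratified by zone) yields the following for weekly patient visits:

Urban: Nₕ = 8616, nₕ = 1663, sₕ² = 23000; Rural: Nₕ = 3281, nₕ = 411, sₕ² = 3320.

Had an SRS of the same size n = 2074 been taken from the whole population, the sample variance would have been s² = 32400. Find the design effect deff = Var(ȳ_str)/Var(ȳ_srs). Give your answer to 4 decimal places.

Var(ȳ_str) = Σ Wₕ²(1−fₕ)sₕ²/nₕ with Wₕ = Nₕ/11897:
  Urban: (8616/11897)²·(1−1663/8616)·23000/1663 = 5.8538095
  Rural: (3281/11897)²·(1−411/3281)·3320/411 = 0.53741461
  → Var(ȳ_str) = 6.3912241.
Var(ȳ_srs) = (1 − 2074/11897)·32400/2074 = 12.898611.
deff = 6.3912241 / 12.898611 = 0.4955.

0.4955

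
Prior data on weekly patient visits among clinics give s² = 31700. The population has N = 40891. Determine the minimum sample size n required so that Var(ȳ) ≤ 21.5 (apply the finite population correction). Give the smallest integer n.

1424

Without fpc, n₀ = s²/D = 31700/21.5 = 1474.4186.
With fpc, (1 − n/N)·s²/n ≤ D requires n ≥ n₀/(1 + n₀/N) = 1474.4186/(1 + 1474.4186/40891) = 1423.1053.
Rounding up, n = 1424.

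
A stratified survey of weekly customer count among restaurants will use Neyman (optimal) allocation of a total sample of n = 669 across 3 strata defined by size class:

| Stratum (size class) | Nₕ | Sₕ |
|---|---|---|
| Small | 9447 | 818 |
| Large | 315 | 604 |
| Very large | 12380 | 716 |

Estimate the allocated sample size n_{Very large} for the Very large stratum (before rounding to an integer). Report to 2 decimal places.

353.36

Neyman allocation: nₕ = n·NₕSₕ / Σⱼ NⱼSⱼ.
Σ NⱼSⱼ = 9447·818 + 315·604 + 12380·716 = 1.6781986 × 10^7.
n_{Very large} = 669·12380·716 / (1.6781986 × 10^7) = 353.36.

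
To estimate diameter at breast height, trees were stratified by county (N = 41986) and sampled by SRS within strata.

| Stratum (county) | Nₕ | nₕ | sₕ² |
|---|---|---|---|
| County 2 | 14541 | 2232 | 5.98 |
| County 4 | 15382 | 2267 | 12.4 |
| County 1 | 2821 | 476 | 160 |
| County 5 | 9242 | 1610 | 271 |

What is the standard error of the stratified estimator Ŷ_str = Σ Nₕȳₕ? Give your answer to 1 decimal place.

Var(Ŷ_str) = Σₕ Nₕ²(1 − fₕ)sₕ²/nₕ.
County 2: 14541²·(1 − 2232/14541)·5.98/2232 = 479539.12.
County 4: 15382²·(1 − 2267/15382)·12.4/2267 = 1.1034465 × 10^6.
County 1: 2821²·(1 − 476/2821)·160/476 = 2.2236118 × 10^6.
County 5: 9242²·(1 − 1610/9242)·271/1610 = 1.1872652 × 10^7.
Sum = 1.5679249 × 10^7.
SE = √(1.5679249 × 10^7) = 3959.7.

3959.7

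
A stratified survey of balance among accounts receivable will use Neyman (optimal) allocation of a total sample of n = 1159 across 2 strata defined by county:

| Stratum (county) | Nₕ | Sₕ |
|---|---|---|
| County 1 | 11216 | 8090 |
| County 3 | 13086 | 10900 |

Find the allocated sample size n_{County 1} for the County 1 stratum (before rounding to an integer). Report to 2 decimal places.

450.63

Neyman allocation: nₕ = n·NₕSₕ / Σⱼ NⱼSⱼ.
Σ NⱼSⱼ = 11216·8090 + 13086·10900 = 2.3337484 × 10^8.
n_{County 1} = 1159·11216·8090 / (2.3337484 × 10^8) = 450.63.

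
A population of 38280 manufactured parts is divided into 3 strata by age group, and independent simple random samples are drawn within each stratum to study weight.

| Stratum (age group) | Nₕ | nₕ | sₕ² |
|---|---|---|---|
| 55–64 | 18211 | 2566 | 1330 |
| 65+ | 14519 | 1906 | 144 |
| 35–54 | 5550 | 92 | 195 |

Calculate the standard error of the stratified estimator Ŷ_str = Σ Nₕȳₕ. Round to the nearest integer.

Var(Ŷ_str) = Σₕ Nₕ²(1 − fₕ)sₕ²/nₕ.
55–64: 18211²·(1 − 2566/18211)·1330/2566 = 1.4767411 × 10^8.
65+: 14519²·(1 − 1906/14519)·144/1906 = 1.3835495 × 10^7.
35–54: 5550²·(1 − 92/5550)·195/92 = 6.4205658 × 10^7.
Sum = 2.2571526 × 10^8.
SE = √(2.2571526 × 10^8) = 15024.

15024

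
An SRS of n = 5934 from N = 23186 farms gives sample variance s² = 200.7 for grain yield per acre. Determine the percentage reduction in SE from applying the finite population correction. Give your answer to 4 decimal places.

f = n/N = 5934/23186 = 0.25593030.
SE_no-fpc = √(s²/n) = 0.1839077; SE_fpc = √((1−f)s²/n) = 0.15863782.
Ratio = √(1−f) = 0.86259475. Reduction = 100·(1 − 0.86259475) = 13.7405%.

13.7405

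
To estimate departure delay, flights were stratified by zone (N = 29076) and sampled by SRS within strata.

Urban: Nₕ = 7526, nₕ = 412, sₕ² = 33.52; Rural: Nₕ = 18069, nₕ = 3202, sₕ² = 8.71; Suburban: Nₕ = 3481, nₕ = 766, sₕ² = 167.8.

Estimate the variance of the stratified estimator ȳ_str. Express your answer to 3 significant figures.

0.00847

Var(ȳ_str) = Σₕ Wₕ²(1 − fₕ)sₕ²/nₕ with Wₕ = Nₕ/N, N = 29076.
Urban: Wₕ = 0.25883890; term = 0.25883890²·(1 − 0.05474356)·33.52/412 = 0.0051524709.
Rural: Wₕ = 0.62144036; term = 0.62144036²·(1 − 0.17720959)·8.71/3202 = 8.6434071 × 10^-4.
Suburban: Wₕ = 0.11972073; term = 0.11972073²·(1 − 0.22005171)·167.8/766 = 0.0024488812.
Sum = 0.0084656928.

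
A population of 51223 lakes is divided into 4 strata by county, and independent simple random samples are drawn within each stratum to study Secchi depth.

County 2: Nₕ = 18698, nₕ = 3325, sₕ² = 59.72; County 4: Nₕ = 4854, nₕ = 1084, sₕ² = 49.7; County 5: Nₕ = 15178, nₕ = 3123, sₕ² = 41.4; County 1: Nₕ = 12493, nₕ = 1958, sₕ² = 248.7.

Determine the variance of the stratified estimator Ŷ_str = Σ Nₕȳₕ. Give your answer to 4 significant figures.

2.514 × 10^7

Var(Ŷ_str) = Σₕ Nₕ²(1 − fₕ)sₕ²/nₕ.
County 2: 18698²·(1 − 3325/18698)·59.72/3325 = 5.1627599 × 10^6.
County 4: 4854²·(1 − 1084/4854)·49.7/1084 = 839012.11.
County 5: 15178²·(1 − 3123/15178)·41.4/3123 = 2.4255494 × 10^6.
County 1: 12493²·(1 − 1958/12493)·248.7/1958 = 1.6717232 × 10^7.
Sum = 2.5144553 × 10^7.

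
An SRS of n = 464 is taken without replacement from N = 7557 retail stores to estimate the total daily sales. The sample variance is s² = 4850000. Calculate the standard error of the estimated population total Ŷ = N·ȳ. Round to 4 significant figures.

Var(Ŷ) = N²·Var(ȳ) = N²·(1 − n/N)·s²/n.
f = 464/7557 = 0.06140003; Var(ȳ) = 0.93859997·4850000/464 = 9810.7971.
Var(Ŷ) = 7557² · 9810.7971 = 5.6027744 × 10^11.
SE(Ŷ) = √(5.6027744 × 10^11) = 748500.

748500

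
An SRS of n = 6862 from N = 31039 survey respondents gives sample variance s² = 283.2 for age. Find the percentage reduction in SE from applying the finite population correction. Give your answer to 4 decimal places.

f = n/N = 6862/31039 = 0.22107671.
SE_no-fpc = √(s²/n) = 0.20315208; SE_fpc = √((1−f)s²/n) = 0.17929518.
Ratio = √(1−f) = 0.88256631. Reduction = 100·(1 − 0.88256631) = 11.7434%.

11.7434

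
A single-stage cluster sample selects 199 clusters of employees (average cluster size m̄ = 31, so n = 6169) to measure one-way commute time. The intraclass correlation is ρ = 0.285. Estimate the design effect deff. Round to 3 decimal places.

deff = 1 + (31 − 1)·0.285 = 1 + 8.55 = 9.55.

9.550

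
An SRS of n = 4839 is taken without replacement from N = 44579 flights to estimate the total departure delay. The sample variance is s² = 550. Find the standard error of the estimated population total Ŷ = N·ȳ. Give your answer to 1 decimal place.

14190.0

Var(Ŷ) = N²·Var(ȳ) = N²·(1 − n/N)·s²/n.
f = 4839/44579 = 0.10854887; Var(ȳ) = 0.89145113·550/4839 = 0.1013222.
Var(Ŷ) = 44579² · 0.1013222 = 2.0135632 × 10^8.
SE(Ŷ) = √(2.0135632 × 10^8) = 14190.0.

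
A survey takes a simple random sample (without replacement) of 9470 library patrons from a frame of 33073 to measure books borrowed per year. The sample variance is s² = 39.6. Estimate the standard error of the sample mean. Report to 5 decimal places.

Under SRS without replacement, Var(ȳ) = (1 − f)·s²/n with f = n/N = 9470/33073 = 0.28633629.
Var(ȳ) = (1 − 0.28633629)·39.6/9470 = 0.71366371·0.0041816262 = 0.0029842749.
SE(ȳ) = √(0.0029842749) = 0.05463.

0.05463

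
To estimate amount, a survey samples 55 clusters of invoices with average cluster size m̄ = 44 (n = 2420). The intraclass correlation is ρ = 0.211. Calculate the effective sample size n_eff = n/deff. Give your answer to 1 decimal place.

240.2

deff = 1 + (44 − 1)·0.211 = 1 + 9.073 = 10.073.
n_eff = 2420 / 10.073 = 240.2.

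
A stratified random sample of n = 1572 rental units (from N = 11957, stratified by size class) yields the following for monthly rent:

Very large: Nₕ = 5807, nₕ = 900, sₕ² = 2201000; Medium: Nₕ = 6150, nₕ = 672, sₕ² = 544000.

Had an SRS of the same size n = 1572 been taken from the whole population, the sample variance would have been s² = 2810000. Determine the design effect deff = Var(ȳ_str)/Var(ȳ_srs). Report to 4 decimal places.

Var(ȳ_str) = Σ Wₕ²(1−fₕ)sₕ²/nₕ with Wₕ = Nₕ/11957:
  Very large: (5807/11957)²·(1−900/5807)·2201000/900 = 487.41732
  Medium: (6150/11957)²·(1−672/6150)·544000/672 = 190.7578
  → Var(ȳ_str) = 678.17512.
Var(ȳ_srs) = (1 − 1572/11957)·2810000/1572 = 1552.523.
deff = 678.17512 / 1552.523 = 0.4368.

0.4368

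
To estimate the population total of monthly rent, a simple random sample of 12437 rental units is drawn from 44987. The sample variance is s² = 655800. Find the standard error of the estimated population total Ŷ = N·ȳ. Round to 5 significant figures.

277870

Var(Ŷ) = N²·Var(ȳ) = N²·(1 − n/N)·s²/n.
f = 12437/44987 = 0.27645764; Var(ȳ) = 0.72354236·655800/12437 = 38.152213.
Var(Ŷ) = 44987² · 38.152213 = 7.72136 × 10^10.
SE(Ŷ) = √(7.72136 × 10^10) = 277870.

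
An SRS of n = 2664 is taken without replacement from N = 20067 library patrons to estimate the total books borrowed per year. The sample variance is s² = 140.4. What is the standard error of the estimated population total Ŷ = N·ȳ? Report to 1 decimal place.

4290.1

Var(Ŷ) = N²·Var(ȳ) = N²·(1 − n/N)·s²/n.
f = 2664/20067 = 0.13275527; Var(ȳ) = 0.86724473·140.4/2664 = 0.045706141.
Var(Ŷ) = 20067² · 0.045706141 = 1.8405154 × 10^7.
SE(Ŷ) = √(1.8405154 × 10^7) = 4290.1.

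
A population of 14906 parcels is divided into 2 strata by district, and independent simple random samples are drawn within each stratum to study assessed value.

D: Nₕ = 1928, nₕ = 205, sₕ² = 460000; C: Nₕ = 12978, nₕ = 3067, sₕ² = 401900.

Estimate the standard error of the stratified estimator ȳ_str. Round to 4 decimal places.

10.4598

Var(ȳ_str) = Σₕ Wₕ²(1 − fₕ)sₕ²/nₕ with Wₕ = Nₕ/N, N = 14906.
D: Wₕ = 0.12934389; term = 0.12934389²·(1 − 0.10632780)·460000/205 = 33.548572.
C: Wₕ = 0.87065611; term = 0.87065611²·(1 − 0.23632301)·401900/3067 = 75.859023.
Sum = 109.4076.
SE = √(109.4076) = 10.4598.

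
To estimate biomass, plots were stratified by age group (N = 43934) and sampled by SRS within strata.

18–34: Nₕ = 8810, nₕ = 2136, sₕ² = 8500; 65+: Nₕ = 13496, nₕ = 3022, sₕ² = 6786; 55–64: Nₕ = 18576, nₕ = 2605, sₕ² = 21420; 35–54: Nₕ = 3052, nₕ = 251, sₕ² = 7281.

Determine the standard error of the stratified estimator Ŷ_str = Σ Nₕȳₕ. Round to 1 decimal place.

Var(Ŷ_str) = Σₕ Nₕ²(1 − fₕ)sₕ²/nₕ.
18–34: 8810²·(1 − 2136/8810)·8500/2136 = 2.3398057 × 10^8.
65+: 13496²·(1 − 3022/13496)·6786/3022 = 3.1742201 × 10^8.
55–64: 18576²·(1 − 2605/18576)·21420/2605 = 2.4394732 × 10^9.
35–54: 3052²·(1 − 251/3052)·7281/251 = 2.4797902 × 10^8.
Sum = 3.2388548 × 10^9.
SE = √(3.2388548 × 10^9) = 56910.9.

56910.9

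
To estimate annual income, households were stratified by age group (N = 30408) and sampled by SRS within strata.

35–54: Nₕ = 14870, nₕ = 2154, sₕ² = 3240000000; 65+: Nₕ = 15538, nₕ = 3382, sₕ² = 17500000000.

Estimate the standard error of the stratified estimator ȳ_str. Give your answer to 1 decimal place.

1168.2

Var(ȳ_str) = Σₕ Wₕ²(1 − fₕ)sₕ²/nₕ with Wₕ = Nₕ/N, N = 30408.
35–54: Wₕ = 0.48901605; term = 0.48901605²·(1 − 0.14485541)·3240000000/2154 = 307599.12.
65+: Wₕ = 0.51098395; term = 0.51098395²·(1 − 0.21765993)·17500000000/3382 = 1.0569989 × 10^6.
Sum = 1.364598 × 10^6.
SE = √(1.364598 × 10^6) = 1168.2.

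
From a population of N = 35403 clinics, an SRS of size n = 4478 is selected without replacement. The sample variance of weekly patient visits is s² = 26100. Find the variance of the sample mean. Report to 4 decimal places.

Under SRS without replacement, Var(ȳ) = (1 − f)·s²/n with f = n/N = 4478/35403 = 0.12648646.
Var(ȳ) = (1 − 0.12648646)·26100/4478 = 0.87351354·5.8284949 = 5.0912692.

5.0913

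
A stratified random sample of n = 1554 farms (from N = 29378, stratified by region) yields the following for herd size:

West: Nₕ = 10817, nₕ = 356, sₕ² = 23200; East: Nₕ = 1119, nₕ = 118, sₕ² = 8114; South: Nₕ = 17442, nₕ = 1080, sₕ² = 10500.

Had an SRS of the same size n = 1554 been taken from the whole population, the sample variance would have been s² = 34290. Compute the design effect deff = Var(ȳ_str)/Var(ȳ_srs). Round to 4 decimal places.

Var(ȳ_str) = Σ Wₕ²(1−fₕ)sₕ²/nₕ with Wₕ = Nₕ/29378:
  West: (10817/29378)²·(1−356/10817)·23200/356 = 8.5442425
  East: (1119/29378)²·(1−118/1119)·8114/118 = 0.089242701
  South: (17442/29378)²·(1−1080/17442)·10500/1080 = 3.2147985
  → Var(ȳ_str) = 11.848284.
Var(ȳ_srs) = (1 − 1554/29378)·34290/1554 = 20.898437.
deff = 11.848284 / 20.898437 = 0.5669.

0.5669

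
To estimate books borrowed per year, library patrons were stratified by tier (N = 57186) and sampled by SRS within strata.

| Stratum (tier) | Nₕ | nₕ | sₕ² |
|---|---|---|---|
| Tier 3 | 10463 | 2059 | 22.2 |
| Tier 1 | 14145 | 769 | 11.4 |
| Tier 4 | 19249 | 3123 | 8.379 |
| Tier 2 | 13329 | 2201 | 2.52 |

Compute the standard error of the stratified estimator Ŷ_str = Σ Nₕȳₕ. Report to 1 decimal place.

Var(Ŷ_str) = Σₕ Nₕ²(1 − fₕ)sₕ²/nₕ.
Tier 3: 10463²·(1 − 2059/10463)·22.2/2059 = 948066.71.
Tier 1: 14145²·(1 − 769/14145)·11.4/769 = 2.8048376 × 10^6.
Tier 4: 19249²·(1 − 3123/19249)·8.379/3123 = 832827.46.
Tier 2: 13329²·(1 − 2201/13329)·2.52/2201 = 169822.48.
Sum = 4.7555543 × 10^6.
SE = √(4.7555543 × 10^6) = 2180.7.

2180.7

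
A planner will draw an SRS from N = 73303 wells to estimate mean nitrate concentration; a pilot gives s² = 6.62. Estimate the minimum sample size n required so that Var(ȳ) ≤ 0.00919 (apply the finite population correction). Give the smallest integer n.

Without fpc, n₀ = s²/D = 6.62/0.00919 = 720.3482.
With fpc, (1 − n/N)·s²/n ≤ D requires n ≥ n₀/(1 + n₀/N) = 720.3482/(1 + 720.3482/73303) = 713.3382.
Rounding up, n = 714.

714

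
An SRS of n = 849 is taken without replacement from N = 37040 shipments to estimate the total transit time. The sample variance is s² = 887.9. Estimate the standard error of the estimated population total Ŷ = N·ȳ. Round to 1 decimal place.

Var(Ŷ) = N²·Var(ȳ) = N²·(1 − n/N)·s²/n.
f = 849/37040 = 0.02292117; Var(ȳ) = 0.97707883·887.9/849 = 1.0218472.
Var(Ŷ) = 37040² · 1.0218472 = 1.4019351 × 10^9.
SE(Ŷ) = √(1.4019351 × 10^9) = 37442.4.

37442.4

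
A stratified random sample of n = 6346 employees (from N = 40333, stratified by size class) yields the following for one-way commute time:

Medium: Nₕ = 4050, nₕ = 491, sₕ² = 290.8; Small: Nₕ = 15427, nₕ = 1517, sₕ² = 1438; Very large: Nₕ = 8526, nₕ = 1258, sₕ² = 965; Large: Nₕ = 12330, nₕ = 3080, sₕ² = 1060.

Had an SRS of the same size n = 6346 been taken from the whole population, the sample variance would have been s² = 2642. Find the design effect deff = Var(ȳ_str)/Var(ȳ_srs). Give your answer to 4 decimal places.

Var(ȳ_str) = Σ Wₕ²(1−fₕ)sₕ²/nₕ with Wₕ = Nₕ/40333:
  Medium: (4050/40333)²·(1−491/4050)·290.8/491 = 0.0052477709
  Small: (15427/40333)²·(1−1517/15427)·1438/1517 = 0.12504343
  Very large: (8526/40333)²·(1−1258/8526)·965/1258 = 0.02922038
  Large: (12330/40333)²·(1−3080/12330)·1060/3080 = 0.024128977
  → Var(ȳ_str) = 0.18364056.
Var(ȳ_srs) = (1 − 6346/40333)·2642/6346 = 0.35082057.
deff = 0.18364056 / 0.35082057 = 0.5235.

0.5235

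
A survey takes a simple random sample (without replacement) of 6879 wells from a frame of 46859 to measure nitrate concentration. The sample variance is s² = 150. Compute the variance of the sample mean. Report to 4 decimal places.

0.0186

Under SRS without replacement, Var(ȳ) = (1 − f)·s²/n with f = n/N = 6879/46859 = 0.14680211.
Var(ȳ) = (1 − 0.14680211)·150/6879 = 0.85319789·0.021805495 = 0.018604402.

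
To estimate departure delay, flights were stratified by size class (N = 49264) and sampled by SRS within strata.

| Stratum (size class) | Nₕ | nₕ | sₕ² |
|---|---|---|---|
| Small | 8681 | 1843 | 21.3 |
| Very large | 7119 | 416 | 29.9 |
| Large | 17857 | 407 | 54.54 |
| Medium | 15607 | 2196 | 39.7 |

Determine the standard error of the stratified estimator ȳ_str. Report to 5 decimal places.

Var(ȳ_str) = Σₕ Wₕ²(1 − fₕ)sₕ²/nₕ with Wₕ = Nₕ/N, N = 49264.
Small: Wₕ = 0.17621387; term = 0.17621387²·(1 − 0.21230273)·21.3/1843 = 2.8267915 × 10^-4.
Very large: Wₕ = 0.14450715; term = 0.14450715²·(1 − 0.05843517)·29.9/416 = 0.0014132101.
Large: Wₕ = 0.36247564; term = 0.36247564²·(1 − 0.02279218)·54.54/407 = 0.017205421.
Medium: Wₕ = 0.31680335; term = 0.31680335²·(1 − 0.14070609)·39.7/2196 = 0.0015591196.
Sum = 0.02046043.
SE = √(0.02046043) = 0.14304.

0.14304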